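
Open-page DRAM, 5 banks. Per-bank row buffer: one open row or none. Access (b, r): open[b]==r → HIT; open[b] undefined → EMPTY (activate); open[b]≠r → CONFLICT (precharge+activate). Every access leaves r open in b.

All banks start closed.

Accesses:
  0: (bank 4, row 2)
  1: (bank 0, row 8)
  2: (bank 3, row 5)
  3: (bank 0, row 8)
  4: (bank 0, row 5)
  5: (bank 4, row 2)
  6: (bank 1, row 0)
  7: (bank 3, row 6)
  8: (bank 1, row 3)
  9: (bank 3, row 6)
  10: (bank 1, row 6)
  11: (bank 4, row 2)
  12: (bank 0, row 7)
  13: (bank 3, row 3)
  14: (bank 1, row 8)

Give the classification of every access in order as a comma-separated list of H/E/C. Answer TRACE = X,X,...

#0 (4,2) E
#1 (0,8) E
#2 (3,5) E
#3 (0,8) H  (was 8)
#4 (0,5) C  (was 8)
#5 (4,2) H  (was 2)
#6 (1,0) E
#7 (3,6) C  (was 5)
#8 (1,3) C  (was 0)
#9 (3,6) H  (was 6)
#10 (1,6) C  (was 3)
#11 (4,2) H  (was 2)
#12 (0,7) C  (was 5)
#13 (3,3) C  (was 6)
#14 (1,8) C  (was 6)

TRACE = E,E,E,H,C,H,E,C,C,H,C,H,C,C,C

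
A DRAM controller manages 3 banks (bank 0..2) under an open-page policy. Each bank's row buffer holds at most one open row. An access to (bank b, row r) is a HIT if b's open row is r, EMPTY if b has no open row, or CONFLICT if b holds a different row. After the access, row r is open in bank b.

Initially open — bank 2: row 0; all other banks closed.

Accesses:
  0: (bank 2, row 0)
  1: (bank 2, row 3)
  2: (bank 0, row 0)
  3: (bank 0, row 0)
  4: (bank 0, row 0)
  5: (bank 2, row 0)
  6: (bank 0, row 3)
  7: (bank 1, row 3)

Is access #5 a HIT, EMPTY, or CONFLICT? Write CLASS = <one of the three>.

step 0: bank2 0->0 [HIT]
step 1: bank2 0->3 [CONFLICT]
step 2: bank0 None->0 [EMPTY]
step 3: bank0 0->0 [HIT]
step 4: bank0 0->0 [HIT]
step 5: bank2 3->0 [CONFLICT]
step 6: bank0 0->3 [CONFLICT]
step 7: bank1 None->3 [EMPTY]

CLASS = CONFLICT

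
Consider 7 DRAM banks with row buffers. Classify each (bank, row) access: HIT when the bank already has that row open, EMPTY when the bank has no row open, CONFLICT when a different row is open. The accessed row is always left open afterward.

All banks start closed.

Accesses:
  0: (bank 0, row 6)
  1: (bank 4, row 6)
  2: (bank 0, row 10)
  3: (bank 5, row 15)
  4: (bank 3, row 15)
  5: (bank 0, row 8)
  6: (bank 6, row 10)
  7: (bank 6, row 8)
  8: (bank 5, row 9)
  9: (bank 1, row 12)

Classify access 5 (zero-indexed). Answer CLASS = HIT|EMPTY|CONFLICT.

  [0] b0 r6: no row ⇒ E
  [1] b4 r6: no row ⇒ E
  [2] b0 r10: had r6 ⇒ C
  [3] b5 r15: no row ⇒ E
  [4] b3 r15: no row ⇒ E
  [5] b0 r8: had r10 ⇒ C
  [6] b6 r10: no row ⇒ E
  [7] b6 r8: had r10 ⇒ C
  [8] b5 r9: had r15 ⇒ C
  [9] b1 r12: no row ⇒ E

CLASS = CONFLICT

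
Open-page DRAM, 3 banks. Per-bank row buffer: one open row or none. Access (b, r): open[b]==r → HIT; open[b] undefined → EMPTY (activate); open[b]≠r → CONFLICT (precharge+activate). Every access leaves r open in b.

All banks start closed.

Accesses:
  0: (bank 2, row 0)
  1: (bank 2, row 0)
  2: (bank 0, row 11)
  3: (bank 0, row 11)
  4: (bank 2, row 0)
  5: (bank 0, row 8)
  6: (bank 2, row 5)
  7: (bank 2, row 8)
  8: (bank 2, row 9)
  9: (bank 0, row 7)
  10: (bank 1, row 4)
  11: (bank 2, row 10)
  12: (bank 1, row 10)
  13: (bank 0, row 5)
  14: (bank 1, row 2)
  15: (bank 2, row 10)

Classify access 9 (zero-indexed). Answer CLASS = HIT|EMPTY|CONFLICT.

step 0: bank2 None->0 [EMPTY]
step 1: bank2 0->0 [HIT]
step 2: bank0 None->11 [EMPTY]
step 3: bank0 11->11 [HIT]
step 4: bank2 0->0 [HIT]
step 5: bank0 11->8 [CONFLICT]
step 6: bank2 0->5 [CONFLICT]
step 7: bank2 5->8 [CONFLICT]
step 8: bank2 8->9 [CONFLICT]
step 9: bank0 8->7 [CONFLICT]
step 10: bank1 None->4 [EMPTY]
step 11: bank2 9->10 [CONFLICT]
step 12: bank1 4->10 [CONFLICT]
step 13: bank0 7->5 [CONFLICT]
step 14: bank1 10->2 [CONFLICT]
step 15: bank2 10->10 [HIT]

CLASS = CONFLICT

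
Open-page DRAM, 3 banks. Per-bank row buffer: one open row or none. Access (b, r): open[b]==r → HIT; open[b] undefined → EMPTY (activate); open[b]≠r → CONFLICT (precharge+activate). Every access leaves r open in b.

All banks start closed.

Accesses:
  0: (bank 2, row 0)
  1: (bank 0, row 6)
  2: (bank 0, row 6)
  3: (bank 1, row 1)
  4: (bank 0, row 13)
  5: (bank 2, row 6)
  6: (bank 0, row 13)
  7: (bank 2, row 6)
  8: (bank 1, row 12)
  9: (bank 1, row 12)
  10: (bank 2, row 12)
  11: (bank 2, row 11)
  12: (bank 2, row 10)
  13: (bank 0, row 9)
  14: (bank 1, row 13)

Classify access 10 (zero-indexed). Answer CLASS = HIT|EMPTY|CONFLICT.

CLASS = CONFLICT

#0 (2,0) E
#1 (0,6) E
#2 (0,6) H  (was 6)
#3 (1,1) E
#4 (0,13) C  (was 6)
#5 (2,6) C  (was 0)
#6 (0,13) H  (was 13)
#7 (2,6) H  (was 6)
#8 (1,12) C  (was 1)
#9 (1,12) H  (was 12)
#10 (2,12) C  (was 6)
#11 (2,11) C  (was 12)
#12 (2,10) C  (was 11)
#13 (0,9) C  (was 13)
#14 (1,13) C  (was 12)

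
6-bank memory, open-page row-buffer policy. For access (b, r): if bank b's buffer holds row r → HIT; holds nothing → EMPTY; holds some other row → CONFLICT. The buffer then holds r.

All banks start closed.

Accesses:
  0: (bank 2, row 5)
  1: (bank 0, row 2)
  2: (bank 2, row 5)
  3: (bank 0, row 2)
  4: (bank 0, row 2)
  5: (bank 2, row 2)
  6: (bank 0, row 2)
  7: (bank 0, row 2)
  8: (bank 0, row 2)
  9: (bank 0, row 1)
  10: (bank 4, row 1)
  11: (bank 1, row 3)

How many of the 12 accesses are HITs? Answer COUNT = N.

COUNT = 6

0: bank 2 row 5 — prev None → EMPTY
1: bank 0 row 2 — prev None → EMPTY
2: bank 2 row 5 — prev 5 → HIT
3: bank 0 row 2 — prev 2 → HIT
4: bank 0 row 2 — prev 2 → HIT
5: bank 2 row 2 — prev 5 → CONFLICT
6: bank 0 row 2 — prev 2 → HIT
7: bank 0 row 2 — prev 2 → HIT
8: bank 0 row 2 — prev 2 → HIT
9: bank 0 row 1 — prev 2 → CONFLICT
10: bank 4 row 1 — prev None → EMPTY
11: bank 1 row 3 — prev None → EMPTY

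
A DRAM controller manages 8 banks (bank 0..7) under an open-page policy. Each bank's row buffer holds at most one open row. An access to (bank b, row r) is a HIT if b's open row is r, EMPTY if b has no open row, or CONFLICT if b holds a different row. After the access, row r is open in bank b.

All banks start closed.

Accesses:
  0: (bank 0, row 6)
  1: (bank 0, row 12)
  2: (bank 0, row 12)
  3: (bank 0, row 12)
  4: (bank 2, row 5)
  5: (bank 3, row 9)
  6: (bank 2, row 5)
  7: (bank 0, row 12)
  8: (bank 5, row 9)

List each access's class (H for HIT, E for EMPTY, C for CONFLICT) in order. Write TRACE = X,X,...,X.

  [0] b0 r6: no row ⇒ E
  [1] b0 r12: had r6 ⇒ C
  [2] b0 r12: had r12 ⇒ H
  [3] b0 r12: had r12 ⇒ H
  [4] b2 r5: no row ⇒ E
  [5] b3 r9: no row ⇒ E
  [6] b2 r5: had r5 ⇒ H
  [7] b0 r12: had r12 ⇒ H
  [8] b5 r9: no row ⇒ E

TRACE = E,C,H,H,E,E,H,H,E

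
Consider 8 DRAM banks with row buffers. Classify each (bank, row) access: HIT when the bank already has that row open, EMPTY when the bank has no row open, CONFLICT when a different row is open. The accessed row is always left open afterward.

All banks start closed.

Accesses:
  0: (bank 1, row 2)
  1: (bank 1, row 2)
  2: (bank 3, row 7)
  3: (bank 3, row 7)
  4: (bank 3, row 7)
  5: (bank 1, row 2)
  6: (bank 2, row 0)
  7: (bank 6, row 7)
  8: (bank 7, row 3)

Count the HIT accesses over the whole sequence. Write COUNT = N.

COUNT = 4

0: bank 1 row 2 — prev None → EMPTY
1: bank 1 row 2 — prev 2 → HIT
2: bank 3 row 7 — prev None → EMPTY
3: bank 3 row 7 — prev 7 → HIT
4: bank 3 row 7 — prev 7 → HIT
5: bank 1 row 2 — prev 2 → HIT
6: bank 2 row 0 — prev None → EMPTY
7: bank 6 row 7 — prev None → EMPTY
8: bank 7 row 3 — prev None → EMPTY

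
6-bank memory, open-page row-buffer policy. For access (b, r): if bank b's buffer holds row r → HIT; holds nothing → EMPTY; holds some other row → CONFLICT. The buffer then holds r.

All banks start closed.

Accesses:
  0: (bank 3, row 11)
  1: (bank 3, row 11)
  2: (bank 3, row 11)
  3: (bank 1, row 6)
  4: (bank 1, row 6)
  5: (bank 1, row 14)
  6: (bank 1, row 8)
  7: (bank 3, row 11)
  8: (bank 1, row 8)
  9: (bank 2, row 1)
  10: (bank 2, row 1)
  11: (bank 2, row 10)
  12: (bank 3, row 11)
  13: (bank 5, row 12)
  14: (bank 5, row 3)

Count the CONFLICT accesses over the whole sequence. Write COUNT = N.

0: bank 3 row 11 — prev None → EMPTY
1: bank 3 row 11 — prev 11 → HIT
2: bank 3 row 11 — prev 11 → HIT
3: bank 1 row 6 — prev None → EMPTY
4: bank 1 row 6 — prev 6 → HIT
5: bank 1 row 14 — prev 6 → CONFLICT
6: bank 1 row 8 — prev 14 → CONFLICT
7: bank 3 row 11 — prev 11 → HIT
8: bank 1 row 8 — prev 8 → HIT
9: bank 2 row 1 — prev None → EMPTY
10: bank 2 row 1 — prev 1 → HIT
11: bank 2 row 10 — prev 1 → CONFLICT
12: bank 3 row 11 — prev 11 → HIT
13: bank 5 row 12 — prev None → EMPTY
14: bank 5 row 3 — prev 12 → CONFLICT

COUNT = 4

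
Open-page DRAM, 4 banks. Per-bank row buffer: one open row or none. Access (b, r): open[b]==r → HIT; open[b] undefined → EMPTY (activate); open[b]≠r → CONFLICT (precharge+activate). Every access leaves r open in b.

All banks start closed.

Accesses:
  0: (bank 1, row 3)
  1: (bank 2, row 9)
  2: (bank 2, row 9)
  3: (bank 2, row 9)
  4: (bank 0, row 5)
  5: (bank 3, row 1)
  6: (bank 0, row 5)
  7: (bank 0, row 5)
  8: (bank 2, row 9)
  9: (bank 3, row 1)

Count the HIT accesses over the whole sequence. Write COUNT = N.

#0 (1,3) E
#1 (2,9) E
#2 (2,9) H  (was 9)
#3 (2,9) H  (was 9)
#4 (0,5) E
#5 (3,1) E
#6 (0,5) H  (was 5)
#7 (0,5) H  (was 5)
#8 (2,9) H  (was 9)
#9 (3,1) H  (was 1)

COUNT = 6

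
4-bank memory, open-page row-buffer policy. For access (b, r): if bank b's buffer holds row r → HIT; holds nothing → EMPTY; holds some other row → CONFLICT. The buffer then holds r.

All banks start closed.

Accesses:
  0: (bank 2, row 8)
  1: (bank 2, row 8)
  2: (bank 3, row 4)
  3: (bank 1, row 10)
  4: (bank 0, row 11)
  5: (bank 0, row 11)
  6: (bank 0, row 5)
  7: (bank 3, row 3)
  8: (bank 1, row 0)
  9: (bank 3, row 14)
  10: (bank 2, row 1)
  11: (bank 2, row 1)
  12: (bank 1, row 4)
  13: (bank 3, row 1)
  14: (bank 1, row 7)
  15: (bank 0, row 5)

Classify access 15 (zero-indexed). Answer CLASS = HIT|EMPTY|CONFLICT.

step 0: bank2 None->8 [EMPTY]
step 1: bank2 8->8 [HIT]
step 2: bank3 None->4 [EMPTY]
step 3: bank1 None->10 [EMPTY]
step 4: bank0 None->11 [EMPTY]
step 5: bank0 11->11 [HIT]
step 6: bank0 11->5 [CONFLICT]
step 7: bank3 4->3 [CONFLICT]
step 8: bank1 10->0 [CONFLICT]
step 9: bank3 3->14 [CONFLICT]
step 10: bank2 8->1 [CONFLICT]
step 11: bank2 1->1 [HIT]
step 12: bank1 0->4 [CONFLICT]
step 13: bank3 14->1 [CONFLICT]
step 14: bank1 4->7 [CONFLICT]
step 15: bank0 5->5 [HIT]

CLASS = HIT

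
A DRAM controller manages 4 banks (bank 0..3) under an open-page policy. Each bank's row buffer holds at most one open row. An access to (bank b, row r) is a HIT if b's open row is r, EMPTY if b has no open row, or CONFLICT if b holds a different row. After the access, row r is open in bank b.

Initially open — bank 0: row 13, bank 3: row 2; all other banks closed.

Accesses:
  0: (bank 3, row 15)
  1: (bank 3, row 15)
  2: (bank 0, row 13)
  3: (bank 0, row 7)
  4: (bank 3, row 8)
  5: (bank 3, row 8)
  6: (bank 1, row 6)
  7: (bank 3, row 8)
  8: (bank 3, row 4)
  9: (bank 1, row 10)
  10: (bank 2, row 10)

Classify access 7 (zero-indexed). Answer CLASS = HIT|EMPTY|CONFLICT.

CLASS = HIT

step 0: bank3 2->15 [CONFLICT]
step 1: bank3 15->15 [HIT]
step 2: bank0 13->13 [HIT]
step 3: bank0 13->7 [CONFLICT]
step 4: bank3 15->8 [CONFLICT]
step 5: bank3 8->8 [HIT]
step 6: bank1 None->6 [EMPTY]
step 7: bank3 8->8 [HIT]
step 8: bank3 8->4 [CONFLICT]
step 9: bank1 6->10 [CONFLICT]
step 10: bank2 None->10 [EMPTY]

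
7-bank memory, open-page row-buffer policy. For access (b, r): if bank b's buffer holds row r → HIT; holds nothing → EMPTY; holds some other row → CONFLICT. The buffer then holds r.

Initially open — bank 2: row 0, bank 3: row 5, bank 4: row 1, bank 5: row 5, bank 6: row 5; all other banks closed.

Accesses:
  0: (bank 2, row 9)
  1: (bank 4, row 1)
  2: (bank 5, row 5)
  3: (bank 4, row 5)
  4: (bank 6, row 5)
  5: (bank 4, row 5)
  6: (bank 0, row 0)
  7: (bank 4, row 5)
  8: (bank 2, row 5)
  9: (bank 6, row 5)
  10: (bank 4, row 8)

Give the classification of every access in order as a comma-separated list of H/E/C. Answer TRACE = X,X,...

TRACE = C,H,H,C,H,H,E,H,C,H,C

#0 (2,9) C  (was 0)
#1 (4,1) H  (was 1)
#2 (5,5) H  (was 5)
#3 (4,5) C  (was 1)
#4 (6,5) H  (was 5)
#5 (4,5) H  (was 5)
#6 (0,0) E
#7 (4,5) H  (was 5)
#8 (2,5) C  (was 9)
#9 (6,5) H  (was 5)
#10 (4,8) C  (was 5)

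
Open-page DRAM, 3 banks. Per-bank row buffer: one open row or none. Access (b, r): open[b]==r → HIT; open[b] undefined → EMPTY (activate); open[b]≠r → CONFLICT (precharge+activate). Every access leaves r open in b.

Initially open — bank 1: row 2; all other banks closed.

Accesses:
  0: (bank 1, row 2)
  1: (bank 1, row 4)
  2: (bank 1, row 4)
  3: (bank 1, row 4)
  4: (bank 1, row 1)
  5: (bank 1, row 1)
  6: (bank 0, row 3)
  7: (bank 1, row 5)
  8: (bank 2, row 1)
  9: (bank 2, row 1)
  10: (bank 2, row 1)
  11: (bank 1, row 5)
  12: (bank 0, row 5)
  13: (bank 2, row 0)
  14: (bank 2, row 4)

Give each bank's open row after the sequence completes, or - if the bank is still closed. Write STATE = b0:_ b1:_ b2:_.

STATE = b0:5 b1:5 b2:4

#0 (1,2) H  (was 2)
#1 (1,4) C  (was 2)
#2 (1,4) H  (was 4)
#3 (1,4) H  (was 4)
#4 (1,1) C  (was 4)
#5 (1,1) H  (was 1)
#6 (0,3) E
#7 (1,5) C  (was 1)
#8 (2,1) E
#9 (2,1) H  (was 1)
#10 (2,1) H  (was 1)
#11 (1,5) H  (was 5)
#12 (0,5) C  (was 3)
#13 (2,0) C  (was 1)
#14 (2,4) C  (was 0)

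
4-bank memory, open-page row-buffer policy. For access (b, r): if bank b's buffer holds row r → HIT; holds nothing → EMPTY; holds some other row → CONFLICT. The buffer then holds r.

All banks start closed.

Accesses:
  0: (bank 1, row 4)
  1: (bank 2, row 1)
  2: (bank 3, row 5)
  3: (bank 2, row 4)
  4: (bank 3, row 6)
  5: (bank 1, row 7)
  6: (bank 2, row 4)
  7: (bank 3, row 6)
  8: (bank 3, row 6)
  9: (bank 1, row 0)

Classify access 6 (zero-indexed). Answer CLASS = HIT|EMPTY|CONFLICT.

step 0: bank1 None->4 [EMPTY]
step 1: bank2 None->1 [EMPTY]
step 2: bank3 None->5 [EMPTY]
step 3: bank2 1->4 [CONFLICT]
step 4: bank3 5->6 [CONFLICT]
step 5: bank1 4->7 [CONFLICT]
step 6: bank2 4->4 [HIT]
step 7: bank3 6->6 [HIT]
step 8: bank3 6->6 [HIT]
step 9: bank1 7->0 [CONFLICT]

CLASS = HIT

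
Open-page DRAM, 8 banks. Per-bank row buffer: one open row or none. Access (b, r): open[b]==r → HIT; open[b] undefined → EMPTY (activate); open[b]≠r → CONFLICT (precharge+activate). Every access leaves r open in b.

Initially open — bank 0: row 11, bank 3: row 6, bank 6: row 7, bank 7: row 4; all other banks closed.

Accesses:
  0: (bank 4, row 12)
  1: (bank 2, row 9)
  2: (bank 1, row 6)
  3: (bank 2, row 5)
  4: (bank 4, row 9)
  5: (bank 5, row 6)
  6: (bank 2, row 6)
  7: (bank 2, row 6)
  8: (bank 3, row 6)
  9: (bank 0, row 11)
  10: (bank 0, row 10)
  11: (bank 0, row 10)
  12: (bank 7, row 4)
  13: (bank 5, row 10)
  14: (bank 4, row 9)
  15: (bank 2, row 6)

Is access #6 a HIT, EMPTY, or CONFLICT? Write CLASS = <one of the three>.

CLASS = CONFLICT

0: bank 4 row 12 — prev None → EMPTY
1: bank 2 row 9 — prev None → EMPTY
2: bank 1 row 6 — prev None → EMPTY
3: bank 2 row 5 — prev 9 → CONFLICT
4: bank 4 row 9 — prev 12 → CONFLICT
5: bank 5 row 6 — prev None → EMPTY
6: bank 2 row 6 — prev 5 → CONFLICT
7: bank 2 row 6 — prev 6 → HIT
8: bank 3 row 6 — prev 6 → HIT
9: bank 0 row 11 — prev 11 → HIT
10: bank 0 row 10 — prev 11 → CONFLICT
11: bank 0 row 10 — prev 10 → HIT
12: bank 7 row 4 — prev 4 → HIT
13: bank 5 row 10 — prev 6 → CONFLICT
14: bank 4 row 9 — prev 9 → HIT
15: bank 2 row 6 — prev 6 → HIT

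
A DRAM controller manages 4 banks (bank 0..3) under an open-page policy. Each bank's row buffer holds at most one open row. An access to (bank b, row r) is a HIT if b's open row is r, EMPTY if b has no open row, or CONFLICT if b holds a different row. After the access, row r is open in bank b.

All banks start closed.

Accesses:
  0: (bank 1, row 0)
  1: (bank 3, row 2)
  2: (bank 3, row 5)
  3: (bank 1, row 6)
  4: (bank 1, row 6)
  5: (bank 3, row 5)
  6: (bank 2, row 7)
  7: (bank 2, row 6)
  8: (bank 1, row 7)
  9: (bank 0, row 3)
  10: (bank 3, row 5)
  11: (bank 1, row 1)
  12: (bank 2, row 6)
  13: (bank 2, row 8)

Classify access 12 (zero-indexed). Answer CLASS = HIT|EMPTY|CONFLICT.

  [0] b1 r0: no row ⇒ E
  [1] b3 r2: no row ⇒ E
  [2] b3 r5: had r2 ⇒ C
  [3] b1 r6: had r0 ⇒ C
  [4] b1 r6: had r6 ⇒ H
  [5] b3 r5: had r5 ⇒ H
  [6] b2 r7: no row ⇒ E
  [7] b2 r6: had r7 ⇒ C
  [8] b1 r7: had r6 ⇒ C
  [9] b0 r3: no row ⇒ E
  [10] b3 r5: had r5 ⇒ H
  [11] b1 r1: had r7 ⇒ C
  [12] b2 r6: had r6 ⇒ H
  [13] b2 r8: had r6 ⇒ C

CLASS = HIT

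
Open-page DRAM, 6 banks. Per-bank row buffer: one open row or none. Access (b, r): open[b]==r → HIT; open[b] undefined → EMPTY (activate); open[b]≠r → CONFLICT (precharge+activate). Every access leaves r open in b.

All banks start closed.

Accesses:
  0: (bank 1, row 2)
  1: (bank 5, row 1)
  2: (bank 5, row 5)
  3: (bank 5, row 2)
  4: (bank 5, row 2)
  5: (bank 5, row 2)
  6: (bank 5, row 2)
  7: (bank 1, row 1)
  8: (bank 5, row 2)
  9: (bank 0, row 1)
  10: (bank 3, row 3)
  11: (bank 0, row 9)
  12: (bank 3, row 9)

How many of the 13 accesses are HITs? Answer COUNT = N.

  [0] b1 r2: no row ⇒ E
  [1] b5 r1: no row ⇒ E
  [2] b5 r5: had r1 ⇒ C
  [3] b5 r2: had r5 ⇒ C
  [4] b5 r2: had r2 ⇒ H
  [5] b5 r2: had r2 ⇒ H
  [6] b5 r2: had r2 ⇒ H
  [7] b1 r1: had r2 ⇒ C
  [8] b5 r2: had r2 ⇒ H
  [9] b0 r1: no row ⇒ E
  [10] b3 r3: no row ⇒ E
  [11] b0 r9: had r1 ⇒ C
  [12] b3 r9: had r3 ⇒ C

COUNT = 4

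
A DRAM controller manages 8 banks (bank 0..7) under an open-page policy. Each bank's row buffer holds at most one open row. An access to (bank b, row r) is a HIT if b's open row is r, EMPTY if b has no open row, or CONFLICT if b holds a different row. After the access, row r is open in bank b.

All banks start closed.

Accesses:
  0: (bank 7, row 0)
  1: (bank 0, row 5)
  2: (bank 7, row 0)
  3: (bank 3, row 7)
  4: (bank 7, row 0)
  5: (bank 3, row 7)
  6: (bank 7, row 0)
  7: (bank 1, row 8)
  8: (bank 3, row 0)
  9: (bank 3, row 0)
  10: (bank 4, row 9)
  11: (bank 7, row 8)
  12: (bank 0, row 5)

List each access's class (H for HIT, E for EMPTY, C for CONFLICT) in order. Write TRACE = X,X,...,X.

0: bank 7 row 0 — prev None → EMPTY
1: bank 0 row 5 — prev None → EMPTY
2: bank 7 row 0 — prev 0 → HIT
3: bank 3 row 7 — prev None → EMPTY
4: bank 7 row 0 — prev 0 → HIT
5: bank 3 row 7 — prev 7 → HIT
6: bank 7 row 0 — prev 0 → HIT
7: bank 1 row 8 — prev None → EMPTY
8: bank 3 row 0 — prev 7 → CONFLICT
9: bank 3 row 0 — prev 0 → HIT
10: bank 4 row 9 — prev None → EMPTY
11: bank 7 row 8 — prev 0 → CONFLICT
12: bank 0 row 5 — prev 5 → HIT

TRACE = E,E,H,E,H,H,H,E,C,H,E,C,H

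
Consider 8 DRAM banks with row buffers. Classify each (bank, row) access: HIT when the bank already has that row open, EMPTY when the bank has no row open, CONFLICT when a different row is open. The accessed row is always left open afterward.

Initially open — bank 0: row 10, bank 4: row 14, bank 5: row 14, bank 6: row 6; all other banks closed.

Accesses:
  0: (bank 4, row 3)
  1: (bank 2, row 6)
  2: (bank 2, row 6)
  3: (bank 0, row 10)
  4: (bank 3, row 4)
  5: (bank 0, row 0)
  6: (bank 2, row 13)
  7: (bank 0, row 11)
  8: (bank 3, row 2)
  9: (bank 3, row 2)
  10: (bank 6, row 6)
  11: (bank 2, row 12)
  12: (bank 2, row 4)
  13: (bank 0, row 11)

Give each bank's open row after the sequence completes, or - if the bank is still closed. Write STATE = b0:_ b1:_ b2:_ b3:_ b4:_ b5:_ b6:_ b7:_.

  [0] b4 r3: had r14 ⇒ C
  [1] b2 r6: no row ⇒ E
  [2] b2 r6: had r6 ⇒ H
  [3] b0 r10: had r10 ⇒ H
  [4] b3 r4: no row ⇒ E
  [5] b0 r0: had r10 ⇒ C
  [6] b2 r13: had r6 ⇒ C
  [7] b0 r11: had r0 ⇒ C
  [8] b3 r2: had r4 ⇒ C
  [9] b3 r2: had r2 ⇒ H
  [10] b6 r6: had r6 ⇒ H
  [11] b2 r12: had r13 ⇒ C
  [12] b2 r4: had r12 ⇒ C
  [13] b0 r11: had r11 ⇒ H

STATE = b0:11 b1:- b2:4 b3:2 b4:3 b5:14 b6:6 b7:-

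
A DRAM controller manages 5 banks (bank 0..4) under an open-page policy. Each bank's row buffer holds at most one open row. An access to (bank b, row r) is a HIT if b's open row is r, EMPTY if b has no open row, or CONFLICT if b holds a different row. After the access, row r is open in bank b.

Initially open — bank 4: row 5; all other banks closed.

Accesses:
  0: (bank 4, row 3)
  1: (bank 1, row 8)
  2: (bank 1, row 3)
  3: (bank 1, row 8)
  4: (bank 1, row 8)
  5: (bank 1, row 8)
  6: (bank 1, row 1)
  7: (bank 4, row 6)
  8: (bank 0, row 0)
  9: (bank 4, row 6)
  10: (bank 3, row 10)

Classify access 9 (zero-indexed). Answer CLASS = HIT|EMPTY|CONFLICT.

  [0] b4 r3: had r5 ⇒ C
  [1] b1 r8: no row ⇒ E
  [2] b1 r3: had r8 ⇒ C
  [3] b1 r8: had r3 ⇒ C
  [4] b1 r8: had r8 ⇒ H
  [5] b1 r8: had r8 ⇒ H
  [6] b1 r1: had r8 ⇒ C
  [7] b4 r6: had r3 ⇒ C
  [8] b0 r0: no row ⇒ E
  [9] b4 r6: had r6 ⇒ H
  [10] b3 r10: no row ⇒ E

CLASS = HIT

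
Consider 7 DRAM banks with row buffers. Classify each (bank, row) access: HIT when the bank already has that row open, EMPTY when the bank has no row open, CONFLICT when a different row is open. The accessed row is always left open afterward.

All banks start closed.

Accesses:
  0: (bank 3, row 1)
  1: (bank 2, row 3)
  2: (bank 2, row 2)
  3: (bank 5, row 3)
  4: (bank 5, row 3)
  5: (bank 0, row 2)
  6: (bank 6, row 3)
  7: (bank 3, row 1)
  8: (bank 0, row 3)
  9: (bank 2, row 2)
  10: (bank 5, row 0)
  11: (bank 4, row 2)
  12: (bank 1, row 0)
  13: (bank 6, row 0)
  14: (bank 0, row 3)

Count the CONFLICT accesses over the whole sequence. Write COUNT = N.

COUNT = 4

  [0] b3 r1: no row ⇒ E
  [1] b2 r3: no row ⇒ E
  [2] b2 r2: had r3 ⇒ C
  [3] b5 r3: no row ⇒ E
  [4] b5 r3: had r3 ⇒ H
  [5] b0 r2: no row ⇒ E
  [6] b6 r3: no row ⇒ E
  [7] b3 r1: had r1 ⇒ H
  [8] b0 r3: had r2 ⇒ C
  [9] b2 r2: had r2 ⇒ H
  [10] b5 r0: had r3 ⇒ C
  [11] b4 r2: no row ⇒ E
  [12] b1 r0: no row ⇒ E
  [13] b6 r0: had r3 ⇒ C
  [14] b0 r3: had r3 ⇒ H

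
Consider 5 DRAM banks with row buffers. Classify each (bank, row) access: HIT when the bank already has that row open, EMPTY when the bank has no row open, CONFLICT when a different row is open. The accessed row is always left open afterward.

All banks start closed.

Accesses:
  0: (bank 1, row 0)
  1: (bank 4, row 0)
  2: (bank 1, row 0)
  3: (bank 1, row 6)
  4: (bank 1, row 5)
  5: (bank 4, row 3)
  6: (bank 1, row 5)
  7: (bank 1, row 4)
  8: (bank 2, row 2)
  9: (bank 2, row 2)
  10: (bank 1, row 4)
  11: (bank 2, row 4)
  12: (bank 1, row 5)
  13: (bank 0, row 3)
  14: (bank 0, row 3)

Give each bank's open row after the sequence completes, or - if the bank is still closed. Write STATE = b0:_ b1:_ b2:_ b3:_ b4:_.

0: bank 1 row 0 — prev None → EMPTY
1: bank 4 row 0 — prev None → EMPTY
2: bank 1 row 0 — prev 0 → HIT
3: bank 1 row 6 — prev 0 → CONFLICT
4: bank 1 row 5 — prev 6 → CONFLICT
5: bank 4 row 3 — prev 0 → CONFLICT
6: bank 1 row 5 — prev 5 → HIT
7: bank 1 row 4 — prev 5 → CONFLICT
8: bank 2 row 2 — prev None → EMPTY
9: bank 2 row 2 — prev 2 → HIT
10: bank 1 row 4 — prev 4 → HIT
11: bank 2 row 4 — prev 2 → CONFLICT
12: bank 1 row 5 — prev 4 → CONFLICT
13: bank 0 row 3 — prev None → EMPTY
14: bank 0 row 3 — prev 3 → HIT

STATE = b0:3 b1:5 b2:4 b3:- b4:3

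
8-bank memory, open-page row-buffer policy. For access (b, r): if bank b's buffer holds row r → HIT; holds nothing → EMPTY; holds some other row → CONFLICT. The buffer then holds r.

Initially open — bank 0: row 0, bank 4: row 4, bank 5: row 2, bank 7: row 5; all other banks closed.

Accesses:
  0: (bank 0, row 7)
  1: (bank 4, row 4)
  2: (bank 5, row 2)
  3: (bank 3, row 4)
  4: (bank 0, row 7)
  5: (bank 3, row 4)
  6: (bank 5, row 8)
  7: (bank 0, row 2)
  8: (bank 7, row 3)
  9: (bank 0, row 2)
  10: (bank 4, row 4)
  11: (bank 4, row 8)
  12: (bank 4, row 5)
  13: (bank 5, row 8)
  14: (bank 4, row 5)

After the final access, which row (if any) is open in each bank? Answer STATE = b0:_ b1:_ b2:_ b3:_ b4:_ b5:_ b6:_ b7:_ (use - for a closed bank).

STATE = b0:2 b1:- b2:- b3:4 b4:5 b5:8 b6:- b7:3

  [0] b0 r7: had r0 ⇒ C
  [1] b4 r4: had r4 ⇒ H
  [2] b5 r2: had r2 ⇒ H
  [3] b3 r4: no row ⇒ E
  [4] b0 r7: had r7 ⇒ H
  [5] b3 r4: had r4 ⇒ H
  [6] b5 r8: had r2 ⇒ C
  [7] b0 r2: had r7 ⇒ C
  [8] b7 r3: had r5 ⇒ C
  [9] b0 r2: had r2 ⇒ H
  [10] b4 r4: had r4 ⇒ H
  [11] b4 r8: had r4 ⇒ C
  [12] b4 r5: had r8 ⇒ C
  [13] b5 r8: had r8 ⇒ H
  [14] b4 r5: had r5 ⇒ H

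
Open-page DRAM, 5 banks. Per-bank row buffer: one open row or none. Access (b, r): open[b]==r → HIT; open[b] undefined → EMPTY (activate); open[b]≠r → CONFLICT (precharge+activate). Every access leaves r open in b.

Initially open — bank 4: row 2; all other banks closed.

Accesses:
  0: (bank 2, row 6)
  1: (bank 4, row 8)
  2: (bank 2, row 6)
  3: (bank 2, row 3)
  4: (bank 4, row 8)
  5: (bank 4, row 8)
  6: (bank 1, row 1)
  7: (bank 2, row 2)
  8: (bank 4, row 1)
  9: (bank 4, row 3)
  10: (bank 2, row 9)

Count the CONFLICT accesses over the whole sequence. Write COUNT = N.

COUNT = 6

0: bank 2 row 6 — prev None → EMPTY
1: bank 4 row 8 — prev 2 → CONFLICT
2: bank 2 row 6 — prev 6 → HIT
3: bank 2 row 3 — prev 6 → CONFLICT
4: bank 4 row 8 — prev 8 → HIT
5: bank 4 row 8 — prev 8 → HIT
6: bank 1 row 1 — prev None → EMPTY
7: bank 2 row 2 — prev 3 → CONFLICT
8: bank 4 row 1 — prev 8 → CONFLICT
9: bank 4 row 3 — prev 1 → CONFLICT
10: bank 2 row 9 — prev 2 → CONFLICT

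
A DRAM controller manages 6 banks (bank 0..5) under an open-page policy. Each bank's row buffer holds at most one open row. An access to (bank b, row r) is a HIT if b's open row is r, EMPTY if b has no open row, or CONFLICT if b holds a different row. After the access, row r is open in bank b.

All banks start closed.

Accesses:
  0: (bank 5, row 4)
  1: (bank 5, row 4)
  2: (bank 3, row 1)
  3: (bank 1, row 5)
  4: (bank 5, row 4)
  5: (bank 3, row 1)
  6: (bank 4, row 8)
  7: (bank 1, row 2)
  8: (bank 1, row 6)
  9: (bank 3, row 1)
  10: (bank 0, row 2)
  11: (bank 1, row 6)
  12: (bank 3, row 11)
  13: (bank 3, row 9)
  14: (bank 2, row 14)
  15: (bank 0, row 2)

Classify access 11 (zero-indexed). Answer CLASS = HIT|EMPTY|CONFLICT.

0: bank 5 row 4 — prev None → EMPTY
1: bank 5 row 4 — prev 4 → HIT
2: bank 3 row 1 — prev None → EMPTY
3: bank 1 row 5 — prev None → EMPTY
4: bank 5 row 4 — prev 4 → HIT
5: bank 3 row 1 — prev 1 → HIT
6: bank 4 row 8 — prev None → EMPTY
7: bank 1 row 2 — prev 5 → CONFLICT
8: bank 1 row 6 — prev 2 → CONFLICT
9: bank 3 row 1 — prev 1 → HIT
10: bank 0 row 2 — prev None → EMPTY
11: bank 1 row 6 — prev 6 → HIT
12: bank 3 row 11 — prev 1 → CONFLICT
13: bank 3 row 9 — prev 11 → CONFLICT
14: bank 2 row 14 — prev None → EMPTY
15: bank 0 row 2 — prev 2 → HIT

CLASS = HIT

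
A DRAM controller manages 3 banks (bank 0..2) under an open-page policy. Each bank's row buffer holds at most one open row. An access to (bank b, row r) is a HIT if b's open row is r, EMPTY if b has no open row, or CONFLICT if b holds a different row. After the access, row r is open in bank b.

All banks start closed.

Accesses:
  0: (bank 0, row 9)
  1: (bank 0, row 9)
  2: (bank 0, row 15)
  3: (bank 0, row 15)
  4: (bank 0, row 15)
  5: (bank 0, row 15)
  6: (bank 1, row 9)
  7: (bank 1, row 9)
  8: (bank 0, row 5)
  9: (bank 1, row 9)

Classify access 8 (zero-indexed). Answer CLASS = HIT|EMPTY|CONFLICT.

#0 (0,9) E
#1 (0,9) H  (was 9)
#2 (0,15) C  (was 9)
#3 (0,15) H  (was 15)
#4 (0,15) H  (was 15)
#5 (0,15) H  (was 15)
#6 (1,9) E
#7 (1,9) H  (was 9)
#8 (0,5) C  (was 15)
#9 (1,9) H  (was 9)

CLASS = CONFLICT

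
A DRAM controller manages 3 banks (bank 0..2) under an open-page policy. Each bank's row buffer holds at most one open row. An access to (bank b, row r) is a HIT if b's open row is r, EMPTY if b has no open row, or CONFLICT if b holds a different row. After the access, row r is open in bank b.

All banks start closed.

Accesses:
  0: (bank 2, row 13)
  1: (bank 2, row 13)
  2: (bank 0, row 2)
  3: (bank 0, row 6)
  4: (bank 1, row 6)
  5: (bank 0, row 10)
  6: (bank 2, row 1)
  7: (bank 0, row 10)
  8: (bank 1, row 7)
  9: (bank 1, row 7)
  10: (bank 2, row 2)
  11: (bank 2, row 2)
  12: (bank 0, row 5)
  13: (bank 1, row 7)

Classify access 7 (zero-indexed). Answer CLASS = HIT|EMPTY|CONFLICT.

CLASS = HIT

step 0: bank2 None->13 [EMPTY]
step 1: bank2 13->13 [HIT]
step 2: bank0 None->2 [EMPTY]
step 3: bank0 2->6 [CONFLICT]
step 4: bank1 None->6 [EMPTY]
step 5: bank0 6->10 [CONFLICT]
step 6: bank2 13->1 [CONFLICT]
step 7: bank0 10->10 [HIT]
step 8: bank1 6->7 [CONFLICT]
step 9: bank1 7->7 [HIT]
step 10: bank2 1->2 [CONFLICT]
step 11: bank2 2->2 [HIT]
step 12: bank0 10->5 [CONFLICT]
step 13: bank1 7->7 [HIT]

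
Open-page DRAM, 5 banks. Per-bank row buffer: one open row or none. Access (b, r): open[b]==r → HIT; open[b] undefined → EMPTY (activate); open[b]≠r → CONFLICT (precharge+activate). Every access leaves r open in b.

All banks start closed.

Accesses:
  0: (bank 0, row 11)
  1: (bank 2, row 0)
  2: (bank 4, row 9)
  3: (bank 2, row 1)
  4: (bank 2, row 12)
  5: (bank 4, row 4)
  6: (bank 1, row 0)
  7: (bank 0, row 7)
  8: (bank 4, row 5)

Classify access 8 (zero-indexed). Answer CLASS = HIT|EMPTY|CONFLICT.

step 0: bank0 None->11 [EMPTY]
step 1: bank2 None->0 [EMPTY]
step 2: bank4 None->9 [EMPTY]
step 3: bank2 0->1 [CONFLICT]
step 4: bank2 1->12 [CONFLICT]
step 5: bank4 9->4 [CONFLICT]
step 6: bank1 None->0 [EMPTY]
step 7: bank0 11->7 [CONFLICT]
step 8: bank4 4->5 [CONFLICT]

CLASS = CONFLICT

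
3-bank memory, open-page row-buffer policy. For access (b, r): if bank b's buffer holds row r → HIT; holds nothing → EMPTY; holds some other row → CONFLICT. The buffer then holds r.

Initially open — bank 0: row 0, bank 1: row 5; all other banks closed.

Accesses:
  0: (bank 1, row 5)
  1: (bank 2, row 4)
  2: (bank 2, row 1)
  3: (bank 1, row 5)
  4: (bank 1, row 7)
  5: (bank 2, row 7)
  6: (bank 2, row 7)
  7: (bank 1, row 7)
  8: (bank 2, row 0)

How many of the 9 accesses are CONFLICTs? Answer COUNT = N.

step 0: bank1 5->5 [HIT]
step 1: bank2 None->4 [EMPTY]
step 2: bank2 4->1 [CONFLICT]
step 3: bank1 5->5 [HIT]
step 4: bank1 5->7 [CONFLICT]
step 5: bank2 1->7 [CONFLICT]
step 6: bank2 7->7 [HIT]
step 7: bank1 7->7 [HIT]
step 8: bank2 7->0 [CONFLICT]

COUNT = 4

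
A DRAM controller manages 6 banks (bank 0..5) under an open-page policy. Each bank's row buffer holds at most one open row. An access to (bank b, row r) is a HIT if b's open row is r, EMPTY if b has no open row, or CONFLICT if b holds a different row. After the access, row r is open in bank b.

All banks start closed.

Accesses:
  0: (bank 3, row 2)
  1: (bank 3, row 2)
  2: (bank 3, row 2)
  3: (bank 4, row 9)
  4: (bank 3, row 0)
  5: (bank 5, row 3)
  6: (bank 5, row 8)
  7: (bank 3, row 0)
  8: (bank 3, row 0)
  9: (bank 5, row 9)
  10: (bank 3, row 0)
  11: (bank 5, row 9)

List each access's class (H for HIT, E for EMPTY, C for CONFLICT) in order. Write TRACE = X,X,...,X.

  [0] b3 r2: no row ⇒ E
  [1] b3 r2: had r2 ⇒ H
  [2] b3 r2: had r2 ⇒ H
  [3] b4 r9: no row ⇒ E
  [4] b3 r0: had r2 ⇒ C
  [5] b5 r3: no row ⇒ E
  [6] b5 r8: had r3 ⇒ C
  [7] b3 r0: had r0 ⇒ H
  [8] b3 r0: had r0 ⇒ H
  [9] b5 r9: had r8 ⇒ C
  [10] b3 r0: had r0 ⇒ H
  [11] b5 r9: had r9 ⇒ H

TRACE = E,H,H,E,C,E,C,H,H,C,H,H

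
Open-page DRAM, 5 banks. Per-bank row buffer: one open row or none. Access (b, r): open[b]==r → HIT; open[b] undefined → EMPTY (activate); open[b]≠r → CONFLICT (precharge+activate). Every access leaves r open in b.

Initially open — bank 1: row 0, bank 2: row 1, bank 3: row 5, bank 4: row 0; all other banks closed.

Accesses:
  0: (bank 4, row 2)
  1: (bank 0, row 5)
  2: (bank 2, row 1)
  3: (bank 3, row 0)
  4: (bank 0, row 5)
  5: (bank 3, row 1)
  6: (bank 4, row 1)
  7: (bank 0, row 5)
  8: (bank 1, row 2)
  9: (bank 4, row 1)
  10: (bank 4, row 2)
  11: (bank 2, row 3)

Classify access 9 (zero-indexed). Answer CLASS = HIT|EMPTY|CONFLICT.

#0 (4,2) C  (was 0)
#1 (0,5) E
#2 (2,1) H  (was 1)
#3 (3,0) C  (was 5)
#4 (0,5) H  (was 5)
#5 (3,1) C  (was 0)
#6 (4,1) C  (was 2)
#7 (0,5) H  (was 5)
#8 (1,2) C  (was 0)
#9 (4,1) H  (was 1)
#10 (4,2) C  (was 1)
#11 (2,3) C  (was 1)

CLASS = HIT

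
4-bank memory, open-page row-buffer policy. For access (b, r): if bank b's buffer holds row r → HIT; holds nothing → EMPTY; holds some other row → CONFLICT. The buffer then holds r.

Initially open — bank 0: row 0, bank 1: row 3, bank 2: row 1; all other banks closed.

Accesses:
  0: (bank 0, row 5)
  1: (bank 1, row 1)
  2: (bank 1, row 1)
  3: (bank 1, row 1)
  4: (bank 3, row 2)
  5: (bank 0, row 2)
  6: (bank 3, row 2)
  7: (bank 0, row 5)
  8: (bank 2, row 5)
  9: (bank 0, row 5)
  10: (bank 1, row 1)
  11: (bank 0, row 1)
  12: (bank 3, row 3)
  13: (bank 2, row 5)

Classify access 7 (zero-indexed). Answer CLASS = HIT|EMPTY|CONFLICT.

step 0: bank0 0->5 [CONFLICT]
step 1: bank1 3->1 [CONFLICT]
step 2: bank1 1->1 [HIT]
step 3: bank1 1->1 [HIT]
step 4: bank3 None->2 [EMPTY]
step 5: bank0 5->2 [CONFLICT]
step 6: bank3 2->2 [HIT]
step 7: bank0 2->5 [CONFLICT]
step 8: bank2 1->5 [CONFLICT]
step 9: bank0 5->5 [HIT]
step 10: bank1 1->1 [HIT]
step 11: bank0 5->1 [CONFLICT]
step 12: bank3 2->3 [CONFLICT]
step 13: bank2 5->5 [HIT]

CLASS = CONFLICT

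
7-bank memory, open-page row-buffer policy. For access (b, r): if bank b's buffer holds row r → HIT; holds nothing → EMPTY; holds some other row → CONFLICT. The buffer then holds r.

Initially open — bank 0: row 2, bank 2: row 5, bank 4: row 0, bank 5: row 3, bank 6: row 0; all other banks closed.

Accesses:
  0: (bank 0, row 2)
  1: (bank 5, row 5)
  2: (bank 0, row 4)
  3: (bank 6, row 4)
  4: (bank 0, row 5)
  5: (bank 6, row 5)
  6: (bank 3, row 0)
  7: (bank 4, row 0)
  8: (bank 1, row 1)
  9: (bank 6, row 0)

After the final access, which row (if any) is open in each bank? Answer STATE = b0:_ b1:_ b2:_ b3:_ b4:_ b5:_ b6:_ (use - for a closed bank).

STATE = b0:5 b1:1 b2:5 b3:0 b4:0 b5:5 b6:0

step 0: bank0 2->2 [HIT]
step 1: bank5 3->5 [CONFLICT]
step 2: bank0 2->4 [CONFLICT]
step 3: bank6 0->4 [CONFLICT]
step 4: bank0 4->5 [CONFLICT]
step 5: bank6 4->5 [CONFLICT]
step 6: bank3 None->0 [EMPTY]
step 7: bank4 0->0 [HIT]
step 8: bank1 None->1 [EMPTY]
step 9: bank6 5->0 [CONFLICT]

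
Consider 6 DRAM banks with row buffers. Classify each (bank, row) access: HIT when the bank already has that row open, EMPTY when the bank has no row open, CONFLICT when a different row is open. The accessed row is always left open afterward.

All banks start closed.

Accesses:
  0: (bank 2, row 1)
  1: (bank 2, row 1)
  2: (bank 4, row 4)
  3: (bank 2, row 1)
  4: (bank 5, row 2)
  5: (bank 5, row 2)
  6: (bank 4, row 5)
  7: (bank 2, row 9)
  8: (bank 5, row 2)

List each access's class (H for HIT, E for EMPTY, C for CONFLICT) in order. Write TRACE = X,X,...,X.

TRACE = E,H,E,H,E,H,C,C,H

0: bank 2 row 1 — prev None → EMPTY
1: bank 2 row 1 — prev 1 → HIT
2: bank 4 row 4 — prev None → EMPTY
3: bank 2 row 1 — prev 1 → HIT
4: bank 5 row 2 — prev None → EMPTY
5: bank 5 row 2 — prev 2 → HIT
6: bank 4 row 5 — prev 4 → CONFLICT
7: bank 2 row 9 — prev 1 → CONFLICT
8: bank 5 row 2 — prev 2 → HIT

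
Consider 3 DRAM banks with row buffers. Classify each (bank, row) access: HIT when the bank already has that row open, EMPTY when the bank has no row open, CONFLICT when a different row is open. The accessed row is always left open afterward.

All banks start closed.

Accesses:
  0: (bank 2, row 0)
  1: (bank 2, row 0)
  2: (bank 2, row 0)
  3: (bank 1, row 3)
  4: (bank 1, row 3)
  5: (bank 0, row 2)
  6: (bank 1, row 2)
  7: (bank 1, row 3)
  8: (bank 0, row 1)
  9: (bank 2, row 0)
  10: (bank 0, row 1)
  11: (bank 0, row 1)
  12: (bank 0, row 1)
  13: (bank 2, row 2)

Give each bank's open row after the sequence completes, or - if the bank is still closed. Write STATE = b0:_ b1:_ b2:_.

STATE = b0:1 b1:3 b2:2

0: bank 2 row 0 — prev None → EMPTY
1: bank 2 row 0 — prev 0 → HIT
2: bank 2 row 0 — prev 0 → HIT
3: bank 1 row 3 — prev None → EMPTY
4: bank 1 row 3 — prev 3 → HIT
5: bank 0 row 2 — prev None → EMPTY
6: bank 1 row 2 — prev 3 → CONFLICT
7: bank 1 row 3 — prev 2 → CONFLICT
8: bank 0 row 1 — prev 2 → CONFLICT
9: bank 2 row 0 — prev 0 → HIT
10: bank 0 row 1 — prev 1 → HIT
11: bank 0 row 1 — prev 1 → HIT
12: bank 0 row 1 — prev 1 → HIT
13: bank 2 row 2 — prev 0 → CONFLICT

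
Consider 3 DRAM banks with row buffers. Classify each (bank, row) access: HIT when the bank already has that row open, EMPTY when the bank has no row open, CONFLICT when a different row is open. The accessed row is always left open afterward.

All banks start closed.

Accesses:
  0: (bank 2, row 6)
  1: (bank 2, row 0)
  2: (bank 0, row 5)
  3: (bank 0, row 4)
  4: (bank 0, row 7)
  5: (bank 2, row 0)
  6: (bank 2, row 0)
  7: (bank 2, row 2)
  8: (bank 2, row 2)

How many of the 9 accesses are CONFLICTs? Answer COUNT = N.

COUNT = 4

  [0] b2 r6: no row ⇒ E
  [1] b2 r0: had r6 ⇒ C
  [2] b0 r5: no row ⇒ E
  [3] b0 r4: had r5 ⇒ C
  [4] b0 r7: had r4 ⇒ C
  [5] b2 r0: had r0 ⇒ H
  [6] b2 r0: had r0 ⇒ H
  [7] b2 r2: had r0 ⇒ C
  [8] b2 r2: had r2 ⇒ H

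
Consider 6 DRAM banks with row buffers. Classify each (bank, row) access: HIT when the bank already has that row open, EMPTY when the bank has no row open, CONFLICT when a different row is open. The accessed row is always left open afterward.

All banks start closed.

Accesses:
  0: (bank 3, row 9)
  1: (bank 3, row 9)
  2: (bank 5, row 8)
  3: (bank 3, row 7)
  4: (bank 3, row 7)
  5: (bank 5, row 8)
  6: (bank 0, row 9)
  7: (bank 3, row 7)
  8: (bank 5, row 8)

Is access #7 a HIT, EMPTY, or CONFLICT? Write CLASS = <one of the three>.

#0 (3,9) E
#1 (3,9) H  (was 9)
#2 (5,8) E
#3 (3,7) C  (was 9)
#4 (3,7) H  (was 7)
#5 (5,8) H  (was 8)
#6 (0,9) E
#7 (3,7) H  (was 7)
#8 (5,8) H  (was 8)

CLASS = HIT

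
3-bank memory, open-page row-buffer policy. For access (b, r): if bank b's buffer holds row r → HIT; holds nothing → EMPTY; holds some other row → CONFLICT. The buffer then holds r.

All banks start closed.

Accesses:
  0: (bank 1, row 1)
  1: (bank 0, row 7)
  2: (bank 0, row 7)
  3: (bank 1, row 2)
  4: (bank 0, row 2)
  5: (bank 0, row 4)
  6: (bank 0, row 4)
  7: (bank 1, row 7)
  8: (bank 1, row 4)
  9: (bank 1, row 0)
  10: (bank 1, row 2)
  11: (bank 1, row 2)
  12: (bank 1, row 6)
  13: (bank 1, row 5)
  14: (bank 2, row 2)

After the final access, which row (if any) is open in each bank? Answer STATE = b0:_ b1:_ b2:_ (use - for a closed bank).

0: bank 1 row 1 — prev None → EMPTY
1: bank 0 row 7 — prev None → EMPTY
2: bank 0 row 7 — prev 7 → HIT
3: bank 1 row 2 — prev 1 → CONFLICT
4: bank 0 row 2 — prev 7 → CONFLICT
5: bank 0 row 4 — prev 2 → CONFLICT
6: bank 0 row 4 — prev 4 → HIT
7: bank 1 row 7 — prev 2 → CONFLICT
8: bank 1 row 4 — prev 7 → CONFLICT
9: bank 1 row 0 — prev 4 → CONFLICT
10: bank 1 row 2 — prev 0 → CONFLICT
11: bank 1 row 2 — prev 2 → HIT
12: bank 1 row 6 — prev 2 → CONFLICT
13: bank 1 row 5 — prev 6 → CONFLICT
14: bank 2 row 2 — prev None → EMPTY

STATE = b0:4 b1:5 b2:2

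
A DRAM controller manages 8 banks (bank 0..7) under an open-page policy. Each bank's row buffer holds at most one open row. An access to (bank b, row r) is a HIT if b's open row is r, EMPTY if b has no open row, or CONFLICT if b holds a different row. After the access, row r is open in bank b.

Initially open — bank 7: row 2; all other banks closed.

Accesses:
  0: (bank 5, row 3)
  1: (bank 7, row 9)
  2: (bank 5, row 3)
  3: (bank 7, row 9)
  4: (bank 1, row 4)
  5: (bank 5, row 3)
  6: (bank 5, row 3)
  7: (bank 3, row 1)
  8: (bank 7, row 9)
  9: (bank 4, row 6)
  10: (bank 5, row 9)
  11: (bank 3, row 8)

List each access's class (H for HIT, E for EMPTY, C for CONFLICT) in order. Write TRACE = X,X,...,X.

TRACE = E,C,H,H,E,H,H,E,H,E,C,C

  [0] b5 r3: no row ⇒ E
  [1] b7 r9: had r2 ⇒ C
  [2] b5 r3: had r3 ⇒ H
  [3] b7 r9: had r9 ⇒ H
  [4] b1 r4: no row ⇒ E
  [5] b5 r3: had r3 ⇒ H
  [6] b5 r3: had r3 ⇒ H
  [7] b3 r1: no row ⇒ E
  [8] b7 r9: had r9 ⇒ H
  [9] b4 r6: no row ⇒ E
  [10] b5 r9: had r3 ⇒ C
  [11] b3 r8: had r1 ⇒ C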